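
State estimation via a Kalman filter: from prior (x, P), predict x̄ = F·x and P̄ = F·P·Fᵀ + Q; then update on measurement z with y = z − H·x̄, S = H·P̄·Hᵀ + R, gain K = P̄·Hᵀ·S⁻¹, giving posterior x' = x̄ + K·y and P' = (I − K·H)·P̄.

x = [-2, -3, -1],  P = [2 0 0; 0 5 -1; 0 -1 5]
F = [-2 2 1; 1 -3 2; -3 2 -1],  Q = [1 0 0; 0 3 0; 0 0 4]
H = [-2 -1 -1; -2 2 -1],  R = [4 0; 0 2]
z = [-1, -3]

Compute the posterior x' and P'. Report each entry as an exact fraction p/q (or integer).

x' = [-162203/114815, -14182/22963, 521743/114815]
P' = [238839/114815 7814/22963 -383004/114815; 7814/22963 14854/22963 -1070/22963; -383004/114815 -1070/22963 799734/114815]

x̄ = F·x = [-3, 5, 1]
P̄ = F·P·Fᵀ + Q = [30 -25 27; -25 82 -53; 27 -53 51]
y = z − H·x̄ = [-1, -18]
S = H·P̄·Hᵀ + R = [159 218; 218 1021]
K = P̄·Hᵀ·S⁻¹ = [-33436/114815 -8267/114815; -7353/22963 7575/22963; -7094/114815 -22213/114815]
x' = x̄ + K·y = [-162203/114815, -14182/22963, 521743/114815]
P' = (I − K·H)·P̄ = [238839/114815 7814/22963 -383004/114815; 7814/22963 14854/22963 -1070/22963; -383004/114815 -1070/22963 799734/114815]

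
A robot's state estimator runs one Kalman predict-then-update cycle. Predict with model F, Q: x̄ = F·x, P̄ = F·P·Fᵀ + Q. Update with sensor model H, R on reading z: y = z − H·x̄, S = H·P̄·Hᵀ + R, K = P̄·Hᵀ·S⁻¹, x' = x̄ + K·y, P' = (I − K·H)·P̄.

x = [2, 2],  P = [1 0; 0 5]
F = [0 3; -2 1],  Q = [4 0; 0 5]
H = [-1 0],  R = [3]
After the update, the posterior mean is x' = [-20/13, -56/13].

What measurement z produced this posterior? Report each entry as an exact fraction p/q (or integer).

x̄ = F·x = [6, -2]
P̄ = F·P·Fᵀ + Q = [49 15; 15 14]
S = H·P̄·Hᵀ + R = [52]
K = P̄·Hᵀ·S⁻¹ = [-49/52; -15/52]
x' − x̄ = [-98/13, -30/13] = K·y
y = (KᵀK)⁻¹·Kᵀ·(x' − x̄) = [8]
z = y + H·x̄ = [8] + [-6] = [2]

z = [2]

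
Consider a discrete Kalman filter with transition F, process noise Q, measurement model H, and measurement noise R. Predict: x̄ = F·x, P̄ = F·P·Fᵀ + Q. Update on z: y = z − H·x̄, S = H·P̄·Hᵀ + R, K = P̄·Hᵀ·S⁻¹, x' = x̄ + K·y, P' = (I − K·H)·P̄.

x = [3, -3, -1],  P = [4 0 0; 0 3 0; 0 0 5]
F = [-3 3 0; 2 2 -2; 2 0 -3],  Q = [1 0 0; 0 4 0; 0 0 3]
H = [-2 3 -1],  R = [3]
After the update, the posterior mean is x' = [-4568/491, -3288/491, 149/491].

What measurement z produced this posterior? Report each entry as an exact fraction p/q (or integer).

x̄ = F·x = [-18, 2, 9]
P̄ = F·P·Fᵀ + Q = [64 -6 -24; -6 52 46; -24 46 64]
S = H·P̄·Hᵀ + R = [491]
K = P̄·Hᵀ·S⁻¹ = [-122/491; 122/491; 122/491]
x' − x̄ = [4270/491, -4270/491, -4270/491] = K·y
y = (KᵀK)⁻¹·Kᵀ·(x' − x̄) = [-35]
z = y + H·x̄ = [-35] + [33] = [-2]

z = [-2]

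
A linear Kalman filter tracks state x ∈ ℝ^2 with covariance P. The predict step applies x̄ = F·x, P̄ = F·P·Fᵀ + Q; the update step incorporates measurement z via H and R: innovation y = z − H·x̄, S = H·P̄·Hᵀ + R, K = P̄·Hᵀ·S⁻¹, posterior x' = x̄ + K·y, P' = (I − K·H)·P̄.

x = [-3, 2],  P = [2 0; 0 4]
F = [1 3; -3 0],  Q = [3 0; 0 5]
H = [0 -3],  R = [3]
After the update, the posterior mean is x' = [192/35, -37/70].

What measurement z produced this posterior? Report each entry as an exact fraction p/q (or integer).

z = [2]

x̄ = F·x = [3, 9]
P̄ = F·P·Fᵀ + Q = [41 -6; -6 23]
S = H·P̄·Hᵀ + R = [210]
K = P̄·Hᵀ·S⁻¹ = [3/35; -23/70]
x' − x̄ = [87/35, -667/70] = K·y
y = (KᵀK)⁻¹·Kᵀ·(x' − x̄) = [29]
z = y + H·x̄ = [29] + [-27] = [2]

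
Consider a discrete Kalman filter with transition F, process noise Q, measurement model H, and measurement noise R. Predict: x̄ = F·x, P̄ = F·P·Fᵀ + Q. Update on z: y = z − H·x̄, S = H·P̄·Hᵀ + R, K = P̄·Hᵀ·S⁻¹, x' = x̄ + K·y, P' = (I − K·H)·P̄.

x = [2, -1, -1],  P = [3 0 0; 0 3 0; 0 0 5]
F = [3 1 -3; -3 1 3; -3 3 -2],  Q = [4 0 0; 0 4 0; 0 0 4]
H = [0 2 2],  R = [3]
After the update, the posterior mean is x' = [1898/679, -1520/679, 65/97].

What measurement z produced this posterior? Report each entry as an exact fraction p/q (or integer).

x̄ = F·x = [8, -10, -7]
P̄ = F·P·Fᵀ + Q = [79 -69 12; -69 79 6; 12 6 78]
S = H·P̄·Hᵀ + R = [679]
K = P̄·Hᵀ·S⁻¹ = [-114/679; 170/679; 24/97]
x' − x̄ = [-3534/679, 5270/679, 744/97] = K·y
y = (KᵀK)⁻¹·Kᵀ·(x' − x̄) = [31]
z = y + H·x̄ = [31] + [-34] = [-3]

z = [-3]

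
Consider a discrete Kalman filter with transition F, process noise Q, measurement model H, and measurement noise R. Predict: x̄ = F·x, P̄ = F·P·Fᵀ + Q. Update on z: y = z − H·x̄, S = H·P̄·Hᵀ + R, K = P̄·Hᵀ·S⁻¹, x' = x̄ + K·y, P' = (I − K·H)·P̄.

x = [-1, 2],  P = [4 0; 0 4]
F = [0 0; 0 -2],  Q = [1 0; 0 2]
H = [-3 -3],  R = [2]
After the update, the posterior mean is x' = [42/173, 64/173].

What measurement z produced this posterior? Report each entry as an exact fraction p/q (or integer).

z = [-2]

x̄ = F·x = [0, -4]
P̄ = F·P·Fᵀ + Q = [1 0; 0 18]
S = H·P̄·Hᵀ + R = [173]
K = P̄·Hᵀ·S⁻¹ = [-3/173; -54/173]
x' − x̄ = [42/173, 756/173] = K·y
y = (KᵀK)⁻¹·Kᵀ·(x' − x̄) = [-14]
z = y + H·x̄ = [-14] + [12] = [-2]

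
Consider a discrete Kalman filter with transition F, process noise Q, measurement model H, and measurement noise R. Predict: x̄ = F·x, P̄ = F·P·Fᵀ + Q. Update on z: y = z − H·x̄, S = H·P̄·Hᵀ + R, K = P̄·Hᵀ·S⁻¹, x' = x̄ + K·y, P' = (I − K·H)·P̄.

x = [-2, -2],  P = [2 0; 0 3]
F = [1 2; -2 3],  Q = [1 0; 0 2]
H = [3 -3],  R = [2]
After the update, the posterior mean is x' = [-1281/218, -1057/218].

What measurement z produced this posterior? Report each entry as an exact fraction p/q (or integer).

x̄ = F·x = [-6, -2]
P̄ = F·P·Fᵀ + Q = [15 14; 14 37]
S = H·P̄·Hᵀ + R = [218]
K = P̄·Hᵀ·S⁻¹ = [3/218; -69/218]
x' − x̄ = [27/218, -621/218] = K·y
y = (KᵀK)⁻¹·Kᵀ·(x' − x̄) = [9]
z = y + H·x̄ = [9] + [-12] = [-3]

z = [-3]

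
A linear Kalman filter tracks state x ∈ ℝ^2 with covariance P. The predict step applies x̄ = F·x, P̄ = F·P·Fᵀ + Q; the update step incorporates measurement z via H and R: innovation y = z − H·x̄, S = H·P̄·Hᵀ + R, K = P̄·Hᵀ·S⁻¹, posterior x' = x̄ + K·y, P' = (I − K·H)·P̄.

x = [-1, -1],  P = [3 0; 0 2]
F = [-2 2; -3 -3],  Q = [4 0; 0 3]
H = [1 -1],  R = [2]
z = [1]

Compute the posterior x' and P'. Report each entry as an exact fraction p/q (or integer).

x' = [63/31, 39/31]
P' = [582/31 564/31; 564/31 606/31]

x̄ = F·x = [0, 6]
P̄ = F·P·Fᵀ + Q = [24 6; 6 48]
y = z − H·x̄ = [7]
S = H·P̄·Hᵀ + R = [62]
K = P̄·Hᵀ·S⁻¹ = [9/31; -21/31]
x' = x̄ + K·y = [63/31, 39/31]
P' = (I − K·H)·P̄ = [582/31 564/31; 564/31 606/31]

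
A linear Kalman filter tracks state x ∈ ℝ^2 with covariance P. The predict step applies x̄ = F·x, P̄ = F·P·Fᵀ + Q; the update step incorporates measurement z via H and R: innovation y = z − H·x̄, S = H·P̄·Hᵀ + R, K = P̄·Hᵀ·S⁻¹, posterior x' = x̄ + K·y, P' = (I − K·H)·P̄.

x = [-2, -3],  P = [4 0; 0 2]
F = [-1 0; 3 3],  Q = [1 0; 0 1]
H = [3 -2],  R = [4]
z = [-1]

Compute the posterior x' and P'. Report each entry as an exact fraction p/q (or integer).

x̄ = F·x = [2, -15]
P̄ = F·P·Fᵀ + Q = [5 -12; -12 55]
y = z − H·x̄ = [-37]
S = H·P̄·Hᵀ + R = [413]
K = P̄·Hᵀ·S⁻¹ = [39/413; -146/413]
x' = x̄ + K·y = [-617/413, -793/413]
P' = (I − K·H)·P̄ = [544/413 738/413; 738/413 1399/413]

x' = [-617/413, -793/413]
P' = [544/413 738/413; 738/413 1399/413]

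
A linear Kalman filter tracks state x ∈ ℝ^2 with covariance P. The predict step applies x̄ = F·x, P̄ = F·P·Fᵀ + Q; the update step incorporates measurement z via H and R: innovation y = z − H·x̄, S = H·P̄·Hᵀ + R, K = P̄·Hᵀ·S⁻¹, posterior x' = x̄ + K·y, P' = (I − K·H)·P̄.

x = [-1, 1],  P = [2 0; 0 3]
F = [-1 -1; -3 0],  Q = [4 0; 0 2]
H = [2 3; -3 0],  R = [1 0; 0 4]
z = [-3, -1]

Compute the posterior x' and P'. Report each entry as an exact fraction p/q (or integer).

x̄ = F·x = [0, 3]
P̄ = F·P·Fᵀ + Q = [9 6; 6 20]
y = z − H·x̄ = [-12, -1]
S = H·P̄·Hᵀ + R = [289 -108; -108 85]
K = P̄·Hᵀ·S⁻¹ = [144/12901 -3915/12901; 4176/12901 2574/12901]
x' = x̄ + K·y = [2187/12901, -13983/12901]
P' = (I − K·H)·P̄ = [5220/12901 -3432/12901; -3432/12901 3680/12901]

x' = [2187/12901, -13983/12901]
P' = [5220/12901 -3432/12901; -3432/12901 3680/12901]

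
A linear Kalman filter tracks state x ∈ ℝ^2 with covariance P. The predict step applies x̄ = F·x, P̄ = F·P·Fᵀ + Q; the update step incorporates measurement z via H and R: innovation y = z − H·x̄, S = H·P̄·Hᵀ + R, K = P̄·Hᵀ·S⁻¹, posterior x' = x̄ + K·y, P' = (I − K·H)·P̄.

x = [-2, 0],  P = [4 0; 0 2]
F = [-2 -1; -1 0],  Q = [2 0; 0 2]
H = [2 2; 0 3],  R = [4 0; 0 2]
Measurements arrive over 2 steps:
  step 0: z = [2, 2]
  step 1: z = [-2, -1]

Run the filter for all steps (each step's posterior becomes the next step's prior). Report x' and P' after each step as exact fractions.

step 0: x̄ = F·x = [4, 2]
step 0: P̄ = F·P·Fᵀ + Q = [20 8; 8 6]
step 0: y = z − H·x̄ = [-10, -4]
step 0: S = H·P̄·Hᵀ + R = [172 84; 84 56]
step 0: K = P̄·Hᵀ·S⁻¹ = [10/23 -36/161; 1/46 93/322]
step 0: x' = x̄ + K·y = [88/161, 101/161]
step 0: P' = (I − K·H)·P̄ = [164/161 -24/161; -24/161 31/161]
step 1: x̄ = F·x = [-277/161, -88/161]
step 1: P̄ = F·P·Fᵀ + Q = [913/161 304/161; 304/161 486/161]
step 1: y = z − H·x̄ = [408/161, 103/161]
step 1: S = H·P̄·Hᵀ + R = [8672/161 4740/161; 4740/161 4696/161]
step 1: K = P̄·Hᵀ·S⁻¹ = [2759/7087 -2817/14174; 395/14174 2001/7087]
step 1: x' = x̄ + K·y = [-12205/14174, -2093/7087]
step 1: P' = (I − K·H)·P̄ = [6457/7087 -939/7087; -939/7087 1334/7087]

step 0: x' = [88/161, 101/161], P' = [164/161 -24/161; -24/161 31/161]
step 1: x' = [-12205/14174, -2093/7087], P' = [6457/7087 -939/7087; -939/7087 1334/7087]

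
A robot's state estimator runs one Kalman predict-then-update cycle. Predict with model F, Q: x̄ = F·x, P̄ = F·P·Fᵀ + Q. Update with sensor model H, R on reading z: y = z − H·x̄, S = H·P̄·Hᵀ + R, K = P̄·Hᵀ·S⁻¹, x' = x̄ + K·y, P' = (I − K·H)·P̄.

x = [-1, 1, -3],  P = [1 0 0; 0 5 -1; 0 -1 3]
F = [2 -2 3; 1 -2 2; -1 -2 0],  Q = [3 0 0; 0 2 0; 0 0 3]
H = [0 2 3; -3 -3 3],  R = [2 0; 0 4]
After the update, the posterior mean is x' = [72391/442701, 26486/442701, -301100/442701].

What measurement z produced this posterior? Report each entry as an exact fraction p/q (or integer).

z = [-2, -3]

x̄ = F·x = [-13, -9, -1]
P̄ = F·P·Fᵀ + Q = [66 50 24; 50 43 23; 24 23 24]
S = H·P̄·Hᵀ + R = [666 -627; -627 1255]
K = P̄·Hᵀ·S⁻¹ = [42808/442701 -25324/147567; 62855/442701 -14225/147567; 104827/442701 9344/147567]
x' − x̄ = [5827504/442701, 4010795/442701, 141601/442701] = K·y
y = (KᵀK)⁻¹·Kᵀ·(x' − x̄) = [19, -66]
z = y + H·x̄ = [19, -66] + [-21, 63] = [-2, -3]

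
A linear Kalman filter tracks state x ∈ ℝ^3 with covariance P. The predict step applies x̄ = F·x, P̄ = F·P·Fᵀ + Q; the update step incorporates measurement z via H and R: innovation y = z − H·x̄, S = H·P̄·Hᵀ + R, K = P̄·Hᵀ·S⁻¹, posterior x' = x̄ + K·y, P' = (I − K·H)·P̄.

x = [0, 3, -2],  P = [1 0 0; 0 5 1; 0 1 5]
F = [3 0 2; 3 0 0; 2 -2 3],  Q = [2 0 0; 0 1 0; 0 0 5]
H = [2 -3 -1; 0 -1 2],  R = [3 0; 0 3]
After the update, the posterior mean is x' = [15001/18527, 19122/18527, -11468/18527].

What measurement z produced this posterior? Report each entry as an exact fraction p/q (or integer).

x̄ = F·x = [-4, 0, -12]
P̄ = F·P·Fᵀ + Q = [31 9 32; 9 10 6; 32 6 62]
S = H·P̄·Hᵀ + R = [79 -14; -14 237]
K = P̄·Hᵀ·S⁻¹ = [1481/18527 4387/18527; -4238/18527 -94/18527; -2140/18527 9098/18527]
x' − x̄ = [89109/18527, 19122/18527, 210856/18527] = K·y
y = (KᵀK)⁻¹·Kᵀ·(x' − x̄) = [-5, 22]
z = y + H·x̄ = [-5, 22] + [4, -24] = [-1, -2]

z = [-1, -2]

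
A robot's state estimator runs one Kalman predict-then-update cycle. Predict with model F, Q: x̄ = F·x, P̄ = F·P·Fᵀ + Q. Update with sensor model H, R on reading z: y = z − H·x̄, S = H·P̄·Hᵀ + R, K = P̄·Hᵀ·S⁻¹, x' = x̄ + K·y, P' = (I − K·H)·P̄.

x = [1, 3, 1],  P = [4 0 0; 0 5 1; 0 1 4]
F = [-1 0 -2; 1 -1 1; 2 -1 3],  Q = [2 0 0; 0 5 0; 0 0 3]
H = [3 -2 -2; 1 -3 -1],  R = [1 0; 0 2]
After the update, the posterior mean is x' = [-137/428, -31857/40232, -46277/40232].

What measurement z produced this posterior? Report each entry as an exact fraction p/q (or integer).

x̄ = F·x = [-3, -1, 2]
P̄ = F·P·Fᵀ + Q = [22 -10 -30; -10 16 21; -30 21 54]
S = H·P̄·Hᵀ + R = [1127 698; 698 468]
K = P̄·Hᵀ·S⁻¹ = [59/214 -101/428; 3235/20116 -16441/40232; -4857/20116 1851/40232]
x' − x̄ = [1147/428, 8375/40232, -126741/40232] = K·y
y = (KᵀK)⁻¹·Kᵀ·(x' − x̄) = [14, 5]
z = y + H·x̄ = [14, 5] + [-11, -2] = [3, 3]

z = [3, 3]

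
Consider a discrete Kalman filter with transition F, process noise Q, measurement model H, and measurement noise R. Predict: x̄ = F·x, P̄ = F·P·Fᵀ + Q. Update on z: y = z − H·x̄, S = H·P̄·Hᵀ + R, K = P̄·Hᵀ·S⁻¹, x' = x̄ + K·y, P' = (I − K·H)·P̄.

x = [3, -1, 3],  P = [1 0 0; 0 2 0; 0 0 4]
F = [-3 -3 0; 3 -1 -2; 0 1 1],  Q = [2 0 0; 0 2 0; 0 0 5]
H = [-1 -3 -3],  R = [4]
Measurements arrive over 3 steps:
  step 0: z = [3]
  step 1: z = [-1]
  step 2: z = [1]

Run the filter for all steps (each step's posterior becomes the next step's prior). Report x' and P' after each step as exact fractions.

step 0: x' = [-328/53, -58/53, 121/53], P' = [4607/159 -195/53 -316/53; -195/53 565/53 -476/53; -316/53 -476/53 580/53]
step 1: x' = [283742/39537, -7828/4393, -4141/13179], P' = [4260662/39537 -181676/4393 65438/13179; -181676/4393 100334/4393 -36930/4393; 65438/13179 -36930/4393 29448/4393]
step 2: x' = [-223076726/70812429, 13268764/23604143, 3944397/23604143], P' = [1721732674/23604143 -661039180/23604143 78980950/23604143; -661039180/23604143 424920226/23604143 -189960398/23604143; 78980950/23604143 -189960398/23604143 162218680/23604143]

step 0: x̄ = F·x = [-6, 4, 2]
step 0: P̄ = F·P·Fᵀ + Q = [29 -3 -6; -3 29 -10; -6 -10 11]
step 0: y = z − H·x̄ = [15]
step 0: S = H·P̄·Hᵀ + R = [159]
step 0: K = P̄·Hᵀ·S⁻¹ = [-2/159; -18/53; 1/53]
step 0: x' = x̄ + K·y = [-328/53, -58/53, 121/53]
step 0: P' = (I − K·H)·P̄ = [4607/159 -195/53 -316/53; -195/53 565/53 -476/53; -316/53 -476/53 580/53]
step 1: x̄ = F·x = [1158/53, -1168/53, 63/53]
step 1: P̄ = F·P·Fᵀ + Q = [15502/53 -15708/53 1266/53; -15708/53 19870/53 -1830/53; 1266/53 -1830/53 458/53]
step 1: y = z − H·x̄ = [-2210/53]
step 1: S = H·P̄·Hᵀ + R = [79074/53]
step 1: K = P̄·Hᵀ·S⁻¹ = [13912/39537; -2134/4393; 475/13179]
step 1: x' = x̄ + K·y = [283742/39537, -7828/4393, -4141/13179]
step 1: P' = (I − K·H)·P̄ = [4260662/39537 -181676/4393 65438/13179; -181676/4393 100334/4393 -36930/4393; 65438/13179 -36930/4393 29448/4393]
step 2: x̄ = F·x = [-213290/13179, 315508/13179, -27625/13179]
step 2: P̄ = F·P·Fᵀ + Q = [1902286/4393 -2960308/4393 289378/4393; -2960308/4393 5168158/4393 -528030/4393; 289378/4393 -528030/4393 77887/4393]
step 2: y = z − H·x̄ = [663538/13179]
step 2: S = H·P̄·Hᵀ + R = [23604143/4393]
step 2: K = P̄·Hᵀ·S⁻¹ = [6110504/23604143; -10960076/23604143; 1061051/23604143]
step 2: x' = x̄ + K·y = [-223076726/70812429, 13268764/23604143, 3944397/23604143]
step 2: P' = (I − K·H)·P̄ = [1721732674/23604143 -661039180/23604143 78980950/23604143; -661039180/23604143 424920226/23604143 -189960398/23604143; 78980950/23604143 -189960398/23604143 162218680/23604143]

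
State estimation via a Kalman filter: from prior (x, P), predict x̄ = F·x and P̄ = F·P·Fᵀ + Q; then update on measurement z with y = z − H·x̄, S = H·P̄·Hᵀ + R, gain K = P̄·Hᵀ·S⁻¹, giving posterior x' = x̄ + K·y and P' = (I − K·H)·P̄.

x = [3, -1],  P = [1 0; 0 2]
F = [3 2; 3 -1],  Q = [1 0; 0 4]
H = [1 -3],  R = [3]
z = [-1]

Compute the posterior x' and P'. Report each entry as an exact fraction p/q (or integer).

x̄ = F·x = [7, 10]
P̄ = F·P·Fᵀ + Q = [18 5; 5 15]
y = z − H·x̄ = [22]
S = H·P̄·Hᵀ + R = [126]
K = P̄·Hᵀ·S⁻¹ = [1/42; -20/63]
x' = x̄ + K·y = [158/21, 190/63]
P' = (I − K·H)·P̄ = [251/14 125/21; 125/21 145/63]

x' = [158/21, 190/63]
P' = [251/14 125/21; 125/21 145/63]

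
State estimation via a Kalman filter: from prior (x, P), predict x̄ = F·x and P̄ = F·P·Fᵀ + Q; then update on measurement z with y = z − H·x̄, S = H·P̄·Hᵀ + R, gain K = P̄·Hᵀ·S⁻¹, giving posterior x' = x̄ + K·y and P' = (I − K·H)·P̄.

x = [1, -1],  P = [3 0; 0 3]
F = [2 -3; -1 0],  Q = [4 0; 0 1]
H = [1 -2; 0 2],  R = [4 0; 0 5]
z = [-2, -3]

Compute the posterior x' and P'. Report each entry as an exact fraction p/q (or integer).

x̄ = F·x = [5, -1]
P̄ = F·P·Fᵀ + Q = [43 -6; -6 4]
y = z − H·x̄ = [-9, -1]
S = H·P̄·Hᵀ + R = [87 -28; -28 21]
K = P̄·Hᵀ·S⁻¹ = [117/149 496/1043; -10/149 304/1043]
x' = x̄ + K·y = [-2652/1043, -717/1043]
P' = (I − K·H)·P̄ = [5756/1043 1240/1043; 1240/1043 760/1043]

x' = [-2652/1043, -717/1043]
P' = [5756/1043 1240/1043; 1240/1043 760/1043]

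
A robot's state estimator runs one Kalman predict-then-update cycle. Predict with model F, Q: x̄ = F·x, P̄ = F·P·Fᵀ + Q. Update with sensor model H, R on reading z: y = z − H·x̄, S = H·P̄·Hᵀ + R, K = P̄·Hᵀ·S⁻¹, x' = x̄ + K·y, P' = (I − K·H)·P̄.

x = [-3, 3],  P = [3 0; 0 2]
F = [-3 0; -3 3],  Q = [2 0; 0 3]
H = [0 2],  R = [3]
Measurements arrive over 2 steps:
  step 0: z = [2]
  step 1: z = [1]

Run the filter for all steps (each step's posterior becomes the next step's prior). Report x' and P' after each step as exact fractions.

step 0: x̄ = F·x = [9, 18]
step 0: P̄ = F·P·Fᵀ + Q = [29 27; 27 48]
step 0: y = z − H·x̄ = [-34]
step 0: S = H·P̄·Hᵀ + R = [195]
step 0: K = P̄·Hᵀ·S⁻¹ = [18/65; 32/65]
step 0: x' = x̄ + K·y = [-27/65, 82/65]
step 0: P' = (I − K·H)·P̄ = [913/65 27/65; 27/65 48/65]
step 1: x̄ = F·x = [81/65, 327/65]
step 1: P̄ = F·P·Fᵀ + Q = [8347/65 7974/65; 7974/65 8358/65]
step 1: y = z − H·x̄ = [-589/65]
step 1: S = H·P̄·Hᵀ + R = [33627/65]
step 1: K = P̄·Hᵀ·S⁻¹ = [5316/11209; 5572/11209]
step 1: x' = x̄ + K·y = [-34203/11209, 5899/11209]
step 1: P' = (I − K·H)·P̄ = [135107/11209 7974/11209; 7974/11209 8358/11209]

step 0: x' = [-27/65, 82/65], P' = [913/65 27/65; 27/65 48/65]
step 1: x' = [-34203/11209, 5899/11209], P' = [135107/11209 7974/11209; 7974/11209 8358/11209]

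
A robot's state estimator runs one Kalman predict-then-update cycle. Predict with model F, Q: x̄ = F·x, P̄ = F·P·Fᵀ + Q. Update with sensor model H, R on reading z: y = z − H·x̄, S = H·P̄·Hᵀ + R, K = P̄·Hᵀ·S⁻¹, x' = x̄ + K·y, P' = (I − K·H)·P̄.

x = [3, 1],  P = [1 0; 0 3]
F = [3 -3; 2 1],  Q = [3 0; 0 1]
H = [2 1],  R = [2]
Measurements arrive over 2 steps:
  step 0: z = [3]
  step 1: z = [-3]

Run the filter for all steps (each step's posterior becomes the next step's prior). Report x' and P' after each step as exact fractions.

step 0: x' = [-138/77, 523/77], P' = [381/154 -306/77; -306/77 614/77]
step 1: x' = [-183651/53177, 200795/53177], P' = [127875/106354 -75519/53177; -75519/53177 152372/53177]

step 0: x̄ = F·x = [6, 7]
step 0: P̄ = F·P·Fᵀ + Q = [39 -3; -3 8]
step 0: y = z − H·x̄ = [-16]
step 0: S = H·P̄·Hᵀ + R = [154]
step 0: K = P̄·Hᵀ·S⁻¹ = [75/154; 1/77]
step 0: x' = x̄ + K·y = [-138/77, 523/77]
step 0: P' = (I − K·H)·P̄ = [381/154 -306/77; -306/77 614/77]
step 1: x̄ = F·x = [-1983/77, 247/77]
step 1: P̄ = F·P·Fᵀ + Q = [25959/154 219/77; 219/77 229/77]
step 1: y = z − H·x̄ = [3488/77]
step 1: S = H·P̄·Hᵀ + R = [53177/77]
step 1: K = P̄·Hᵀ·S⁻¹ = [26178/53177; 667/53177]
step 1: x' = x̄ + K·y = [-183651/53177, 200795/53177]
step 1: P' = (I − K·H)·P̄ = [127875/106354 -75519/53177; -75519/53177 152372/53177]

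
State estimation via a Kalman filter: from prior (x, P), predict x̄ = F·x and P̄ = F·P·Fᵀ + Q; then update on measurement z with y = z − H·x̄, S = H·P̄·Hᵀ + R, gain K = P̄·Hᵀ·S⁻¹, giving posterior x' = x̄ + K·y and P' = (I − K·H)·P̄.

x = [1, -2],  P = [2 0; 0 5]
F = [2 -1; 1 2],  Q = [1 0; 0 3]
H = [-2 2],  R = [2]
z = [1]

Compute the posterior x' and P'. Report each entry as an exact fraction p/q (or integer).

x̄ = F·x = [4, -3]
P̄ = F·P·Fᵀ + Q = [14 -6; -6 25]
y = z − H·x̄ = [15]
S = H·P̄·Hᵀ + R = [206]
K = P̄·Hᵀ·S⁻¹ = [-20/103; 31/103]
x' = x̄ + K·y = [112/103, 156/103]
P' = (I − K·H)·P̄ = [642/103 622/103; 622/103 653/103]

x' = [112/103, 156/103]
P' = [642/103 622/103; 622/103 653/103]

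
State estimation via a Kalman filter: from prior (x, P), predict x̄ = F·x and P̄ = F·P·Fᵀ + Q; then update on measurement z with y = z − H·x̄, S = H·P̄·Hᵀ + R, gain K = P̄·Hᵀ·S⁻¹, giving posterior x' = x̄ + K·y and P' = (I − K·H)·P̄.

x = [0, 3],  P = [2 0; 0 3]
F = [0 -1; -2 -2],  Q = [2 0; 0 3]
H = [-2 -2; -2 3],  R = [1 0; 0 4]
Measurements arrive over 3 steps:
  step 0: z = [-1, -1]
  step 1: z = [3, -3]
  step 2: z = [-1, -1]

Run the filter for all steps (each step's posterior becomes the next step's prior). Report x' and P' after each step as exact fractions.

step 0: x' = [3313/8699, 241/8699], P' = [1995/8699 -766/8699; -766/8699 1672/8699]
step 1: x' = [-2502295/8873761, -10586399/8873761], P' = [1965130/8873761 -748292/8873761; -748292/8873761 1649628/8873761]
step 2: x' = [4425642361/8971411559, 1034124357/8971411559], P' = [1986231250/8971411559 -756246372/8971411559; -756246372/8971411559 1667290036/8971411559]

step 0: x̄ = F·x = [-3, -6]
step 0: P̄ = F·P·Fᵀ + Q = [5 6; 6 23]
step 0: y = z − H·x̄ = [-19, 11]
step 0: S = H·P̄·Hᵀ + R = [161 -130; -130 159]
step 0: K = P̄·Hᵀ·S⁻¹ = [-2458/8699 -1572/8699; -1812/8699 1637/8699]
step 0: x' = x̄ + K·y = [3313/8699, 241/8699]
step 0: P' = (I − K·H)·P̄ = [1995/8699 -766/8699; -766/8699 1672/8699]
step 1: x̄ = F·x = [-241/8699, -7108/8699]
step 1: P̄ = F·P·Fᵀ + Q = [19070/8699 1812/8699; 1812/8699 34637/8699]
step 1: y = z − H·x̄ = [11399/8699, -5255/8699]
step 1: S = H·P̄·Hᵀ + R = [238023/8699 -135166/8699; -135166/8699 401065/8699]
step 1: K = P̄·Hᵀ·S⁻¹ = [-2433676/8873761 -1543784/8873761; -1802672/8873761 1611367/8873761]
step 1: x' = x̄ + K·y = [-2502295/8873761, -10586399/8873761]
step 1: P' = (I − K·H)·P̄ = [1965130/8873761 -748292/8873761; -748292/8873761 1649628/8873761]
step 2: x̄ = F·x = [10586399/8873761, 26177388/8873761]
step 2: P̄ = F·P·Fᵀ + Q = [19397150/8873761 1802672/8873761; 1802672/8873761 35093979/8873761]
step 2: y = z − H·x̄ = [64653813/8873761, -66233127/8873761]
step 2: S = H·P̄·Hᵀ + R = [241259653/8873761 -136580618/8873761; -136580618/8873761 407297391/8873761]
step 2: K = P̄·Hᵀ·S⁻¹ = [-2459969756/8971411559 -1560300404/8971411559; -1822087328/8971411559 1628590713/8971411559]
step 2: x' = x̄ + K·y = [4425642361/8971411559, 1034124357/8971411559]
step 2: P' = (I − K·H)·P̄ = [1986231250/8971411559 -756246372/8971411559; -756246372/8971411559 1667290036/8971411559]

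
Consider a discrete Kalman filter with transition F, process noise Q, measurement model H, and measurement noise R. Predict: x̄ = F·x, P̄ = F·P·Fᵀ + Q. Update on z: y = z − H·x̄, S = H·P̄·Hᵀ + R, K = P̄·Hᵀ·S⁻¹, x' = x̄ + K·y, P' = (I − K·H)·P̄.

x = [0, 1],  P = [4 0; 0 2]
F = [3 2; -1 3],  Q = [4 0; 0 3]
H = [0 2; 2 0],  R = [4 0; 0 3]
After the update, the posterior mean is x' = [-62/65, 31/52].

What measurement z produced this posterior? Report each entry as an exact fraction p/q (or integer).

z = [1, -2]

x̄ = F·x = [2, 3]
P̄ = F·P·Fᵀ + Q = [48 0; 0 25]
S = H·P̄·Hᵀ + R = [104 0; 0 195]
K = P̄·Hᵀ·S⁻¹ = [0 32/65; 25/52 0]
x' − x̄ = [-192/65, -125/52] = K·y
y = (KᵀK)⁻¹·Kᵀ·(x' − x̄) = [-5, -6]
z = y + H·x̄ = [-5, -6] + [6, 4] = [1, -2]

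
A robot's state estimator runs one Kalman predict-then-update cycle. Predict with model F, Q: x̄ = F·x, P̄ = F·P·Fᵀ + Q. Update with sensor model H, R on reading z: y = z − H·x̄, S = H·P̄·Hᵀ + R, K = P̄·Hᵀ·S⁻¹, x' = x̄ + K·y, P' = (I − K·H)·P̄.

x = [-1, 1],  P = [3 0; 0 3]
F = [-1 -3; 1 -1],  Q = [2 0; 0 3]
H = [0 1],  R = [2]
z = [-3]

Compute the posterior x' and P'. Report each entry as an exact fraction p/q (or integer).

x' = [-28/11, -31/11]
P' = [316/11 12/11; 12/11 18/11]

x̄ = F·x = [-2, -2]
P̄ = F·P·Fᵀ + Q = [32 6; 6 9]
y = z − H·x̄ = [-1]
S = H·P̄·Hᵀ + R = [11]
K = P̄·Hᵀ·S⁻¹ = [6/11; 9/11]
x' = x̄ + K·y = [-28/11, -31/11]
P' = (I − K·H)·P̄ = [316/11 12/11; 12/11 18/11]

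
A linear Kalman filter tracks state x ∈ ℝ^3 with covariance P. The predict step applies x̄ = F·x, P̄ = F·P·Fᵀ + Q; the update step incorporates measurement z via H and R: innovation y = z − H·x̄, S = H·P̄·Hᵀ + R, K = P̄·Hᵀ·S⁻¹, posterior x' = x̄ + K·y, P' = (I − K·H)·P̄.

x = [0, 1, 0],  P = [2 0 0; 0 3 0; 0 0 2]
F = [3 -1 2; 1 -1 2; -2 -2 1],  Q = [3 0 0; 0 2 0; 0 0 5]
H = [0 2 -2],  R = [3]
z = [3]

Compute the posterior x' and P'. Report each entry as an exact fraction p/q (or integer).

x' = [-85/123, -35/41, -96/41]
P' = [2492/123 469/41 450/41; 469/41 507/41 498/41; 450/41 498/41 519/41]

x̄ = F·x = [-1, -1, -2]
P̄ = F·P·Fᵀ + Q = [32 17 -2; 17 15 6; -2 6 27]
y = z − H·x̄ = [1]
S = H·P̄·Hᵀ + R = [123]
K = P̄·Hᵀ·S⁻¹ = [38/123; 6/41; -14/41]
x' = x̄ + K·y = [-85/123, -35/41, -96/41]
P' = (I − K·H)·P̄ = [2492/123 469/41 450/41; 469/41 507/41 498/41; 450/41 498/41 519/41]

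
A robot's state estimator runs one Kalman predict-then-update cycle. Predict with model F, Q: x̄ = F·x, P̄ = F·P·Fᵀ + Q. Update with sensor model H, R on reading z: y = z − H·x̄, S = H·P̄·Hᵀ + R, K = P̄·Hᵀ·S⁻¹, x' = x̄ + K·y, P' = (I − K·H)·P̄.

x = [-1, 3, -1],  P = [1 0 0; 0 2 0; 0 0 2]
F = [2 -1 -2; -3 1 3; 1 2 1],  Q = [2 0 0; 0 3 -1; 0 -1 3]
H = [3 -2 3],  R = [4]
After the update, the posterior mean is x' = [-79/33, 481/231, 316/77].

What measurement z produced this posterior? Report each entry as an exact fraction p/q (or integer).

x̄ = F·x = [-3, 3, 4]
P̄ = F·P·Fᵀ + Q = [16 -20 -6; -20 32 6; -6 6 14]
S = H·P̄·Hᵀ + R = [462]
K = P̄·Hᵀ·S⁻¹ = [5/33; -53/231; 2/77]
x' − x̄ = [20/33, -212/231, 8/77] = K·y
y = (KᵀK)⁻¹·Kᵀ·(x' − x̄) = [4]
z = y + H·x̄ = [4] + [-3] = [1]

z = [1]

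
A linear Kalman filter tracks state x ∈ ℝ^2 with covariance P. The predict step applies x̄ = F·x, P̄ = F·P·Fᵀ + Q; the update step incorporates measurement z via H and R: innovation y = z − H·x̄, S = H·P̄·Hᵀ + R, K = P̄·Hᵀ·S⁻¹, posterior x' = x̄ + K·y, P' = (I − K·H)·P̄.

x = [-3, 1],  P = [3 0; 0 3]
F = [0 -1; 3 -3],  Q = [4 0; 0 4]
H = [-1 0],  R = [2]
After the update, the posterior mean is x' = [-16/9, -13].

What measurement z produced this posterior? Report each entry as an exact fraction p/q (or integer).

z = [2]

x̄ = F·x = [-1, -12]
P̄ = F·P·Fᵀ + Q = [7 9; 9 58]
S = H·P̄·Hᵀ + R = [9]
K = P̄·Hᵀ·S⁻¹ = [-7/9; -1]
x' − x̄ = [-7/9, -1] = K·y
y = (KᵀK)⁻¹·Kᵀ·(x' − x̄) = [1]
z = y + H·x̄ = [1] + [1] = [2]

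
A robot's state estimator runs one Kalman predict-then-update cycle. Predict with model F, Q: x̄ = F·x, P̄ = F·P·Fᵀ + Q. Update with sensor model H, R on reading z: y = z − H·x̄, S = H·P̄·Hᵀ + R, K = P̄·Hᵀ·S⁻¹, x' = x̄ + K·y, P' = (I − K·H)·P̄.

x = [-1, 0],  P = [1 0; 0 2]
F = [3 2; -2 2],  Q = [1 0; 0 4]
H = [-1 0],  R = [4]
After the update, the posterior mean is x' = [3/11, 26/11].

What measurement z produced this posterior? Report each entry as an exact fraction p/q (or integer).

x̄ = F·x = [-3, 2]
P̄ = F·P·Fᵀ + Q = [18 2; 2 16]
S = H·P̄·Hᵀ + R = [22]
K = P̄·Hᵀ·S⁻¹ = [-9/11; -1/11]
x' − x̄ = [36/11, 4/11] = K·y
y = (KᵀK)⁻¹·Kᵀ·(x' − x̄) = [-4]
z = y + H·x̄ = [-4] + [3] = [-1]

z = [-1]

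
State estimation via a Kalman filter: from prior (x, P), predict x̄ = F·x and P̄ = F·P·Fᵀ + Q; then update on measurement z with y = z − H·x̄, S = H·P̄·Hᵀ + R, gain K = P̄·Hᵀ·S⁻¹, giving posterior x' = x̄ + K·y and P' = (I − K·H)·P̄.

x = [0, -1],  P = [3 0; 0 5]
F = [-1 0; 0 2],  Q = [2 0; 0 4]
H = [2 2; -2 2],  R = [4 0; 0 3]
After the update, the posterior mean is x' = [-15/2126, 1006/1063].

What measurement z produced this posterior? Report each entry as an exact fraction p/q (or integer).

z = [2, 2]

x̄ = F·x = [0, -2]
P̄ = F·P·Fᵀ + Q = [5 0; 0 24]
S = H·P̄·Hᵀ + R = [120 76; 76 119]
K = P̄·Hᵀ·S⁻¹ = [975/4252 -245/1063; 258/1063 264/1063]
x' − x̄ = [-15/2126, 3132/1063] = K·y
y = (KᵀK)⁻¹·Kᵀ·(x' − x̄) = [6, 6]
z = y + H·x̄ = [6, 6] + [-4, -4] = [2, 2]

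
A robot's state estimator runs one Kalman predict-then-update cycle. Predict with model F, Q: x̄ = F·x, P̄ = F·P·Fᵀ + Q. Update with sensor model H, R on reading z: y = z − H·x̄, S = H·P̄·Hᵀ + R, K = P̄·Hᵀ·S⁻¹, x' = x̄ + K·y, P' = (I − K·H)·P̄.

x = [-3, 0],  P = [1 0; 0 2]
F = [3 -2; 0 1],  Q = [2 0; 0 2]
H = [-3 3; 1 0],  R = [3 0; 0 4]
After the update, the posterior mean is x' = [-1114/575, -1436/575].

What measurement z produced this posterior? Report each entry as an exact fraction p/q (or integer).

x̄ = F·x = [-9, 0]
P̄ = F·P·Fᵀ + Q = [19 -4; -4 4]
S = H·P̄·Hᵀ + R = [282 -69; -69 23]
K = P̄·Hᵀ·S⁻¹ = [-4/25 199/575; 4/25 176/575]
x' − x̄ = [4061/575, -1436/575] = K·y
y = (KᵀK)⁻¹·Kᵀ·(x' − x̄) = [-29, 7]
z = y + H·x̄ = [-29, 7] + [27, -9] = [-2, -2]

z = [-2, -2]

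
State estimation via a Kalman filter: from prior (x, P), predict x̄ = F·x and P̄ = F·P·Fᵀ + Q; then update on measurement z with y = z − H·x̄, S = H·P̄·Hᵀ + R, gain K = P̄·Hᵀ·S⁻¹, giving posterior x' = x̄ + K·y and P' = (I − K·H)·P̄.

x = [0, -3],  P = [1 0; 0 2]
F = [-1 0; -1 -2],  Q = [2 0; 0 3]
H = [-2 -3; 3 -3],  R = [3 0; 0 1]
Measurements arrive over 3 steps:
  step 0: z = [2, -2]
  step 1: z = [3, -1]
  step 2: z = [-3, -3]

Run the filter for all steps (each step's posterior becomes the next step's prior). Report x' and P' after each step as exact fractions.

step 0: x' = [-688/929, -478/8361], P' = [141/929 82/929; 82/929 1121/8361]
step 1: x' = [-4026395/5946519, -6669062/17839557], P' = [293209/1982173 505366/5946519; 505366/5946519 2327257/17839557]
step 2: x' = [651432386/12580785483, 39117142838/37742356449], P' = [620133557/4193595161 1068552638/12580785483; 1068552638/12580785483 4921639829/37742356449]

step 0: x̄ = F·x = [0, 6]
step 0: P̄ = F·P·Fᵀ + Q = [3 1; 1 12]
step 0: y = z − H·x̄ = [20, 16]
step 0: S = H·P̄·Hᵀ + R = [135 87; 87 118]
step 0: K = P̄·Hᵀ·S⁻¹ = [-176/929 177/929; -1613/8361 -383/2787]
step 0: x' = x̄ + K·y = [-688/929, -478/8361]
step 0: P' = (I − K·H)·P̄ = [141/929 82/929; 82/929 1121/8361]
step 1: x̄ = F·x = [688/929, 7148/8361]
step 1: P̄ = F·P·Fᵀ + Q = [1999/929 305/929; 305/929 33788/8361]
step 1: y = z − H·x̄ = [19637/2787, -1831/2787]
step 1: S = H·P̄·Hᵀ + R = [48231/929 20879/929; 20879/929 47218/929]
step 1: K = P̄·Hᵀ·S⁻¹ = [-363928/1982173 374261/1982173; -1112663/5946519 -811159/5946519]
step 1: x' = x̄ + K·y = [-4026395/5946519, -6669062/17839557]
step 1: P' = (I − K·H)·P̄ = [293209/1982173 505366/5946519; 505366/5946519 2327257/17839557]
step 2: x̄ = F·x = [4026395/5946519, 25417309/17839557]
step 2: P̄ = F·P·Fᵀ + Q = [4257555/1982173 1890359/5946519; 1890359/5946519 71530972/17839557]
step 2: y = z − H·x̄ = [15630542/5946519, -4501433/5946519]
step 2: S = H·P̄·Hᵀ + R = [102069147/1982173 44095283/1982173; 44095283/1982173 100488986/1982173]
step 2: K = P̄·Hᵀ·S⁻¹ = [-769606584/4193595161 791848033/4193595161; -2352915035/12580785483 -1715981915/12580785483]
step 2: x' = x̄ + K·y = [651432386/12580785483, 39117142838/37742356449]
step 2: P' = (I − K·H)·P̄ = [620133557/4193595161 1068552638/12580785483; 1068552638/12580785483 4921639829/37742356449]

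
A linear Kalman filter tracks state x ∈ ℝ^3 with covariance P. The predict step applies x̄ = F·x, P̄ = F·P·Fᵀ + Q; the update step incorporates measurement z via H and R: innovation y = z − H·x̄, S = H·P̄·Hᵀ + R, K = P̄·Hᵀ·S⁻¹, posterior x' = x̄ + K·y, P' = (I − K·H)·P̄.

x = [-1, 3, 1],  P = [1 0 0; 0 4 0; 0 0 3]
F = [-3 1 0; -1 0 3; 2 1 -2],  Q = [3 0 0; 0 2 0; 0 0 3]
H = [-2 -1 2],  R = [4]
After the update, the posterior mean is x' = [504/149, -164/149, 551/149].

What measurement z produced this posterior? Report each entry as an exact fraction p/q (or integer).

z = [2]

x̄ = F·x = [6, 4, -1]
P̄ = F·P·Fᵀ + Q = [16 3 -2; 3 30 -20; -2 -20 23]
S = H·P̄·Hᵀ + R = [298]
K = P̄·Hᵀ·S⁻¹ = [-39/298; -38/149; 35/149]
x' − x̄ = [-390/149, -760/149, 700/149] = K·y
y = (KᵀK)⁻¹·Kᵀ·(x' − x̄) = [20]
z = y + H·x̄ = [20] + [-18] = [2]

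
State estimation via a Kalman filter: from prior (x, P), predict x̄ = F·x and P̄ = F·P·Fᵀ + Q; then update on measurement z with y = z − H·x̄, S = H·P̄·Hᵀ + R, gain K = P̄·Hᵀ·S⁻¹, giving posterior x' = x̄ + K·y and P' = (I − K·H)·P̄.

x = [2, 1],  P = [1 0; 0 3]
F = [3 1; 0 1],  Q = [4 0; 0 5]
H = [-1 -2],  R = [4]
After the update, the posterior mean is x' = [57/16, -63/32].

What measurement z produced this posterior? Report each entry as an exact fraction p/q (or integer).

x̄ = F·x = [7, 1]
P̄ = F·P·Fᵀ + Q = [16 3; 3 8]
S = H·P̄·Hᵀ + R = [64]
K = P̄·Hᵀ·S⁻¹ = [-11/32; -19/64]
x' − x̄ = [-55/16, -95/32] = K·y
y = (KᵀK)⁻¹·Kᵀ·(x' − x̄) = [10]
z = y + H·x̄ = [10] + [-9] = [1]

z = [1]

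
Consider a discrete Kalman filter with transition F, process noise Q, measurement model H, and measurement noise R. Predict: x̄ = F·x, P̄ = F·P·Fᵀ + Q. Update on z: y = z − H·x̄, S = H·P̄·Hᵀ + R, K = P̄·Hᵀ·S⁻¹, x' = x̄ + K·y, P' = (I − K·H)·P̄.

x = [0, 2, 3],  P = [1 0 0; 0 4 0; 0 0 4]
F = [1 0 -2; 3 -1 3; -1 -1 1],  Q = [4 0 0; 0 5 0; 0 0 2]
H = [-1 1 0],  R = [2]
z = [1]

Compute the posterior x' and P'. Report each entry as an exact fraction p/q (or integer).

x̄ = F·x = [-6, 7, 1]
P̄ = F·P·Fᵀ + Q = [21 -21 -9; -21 54 13; -9 13 11]
y = z − H·x̄ = [-12]
S = H·P̄·Hᵀ + R = [119]
K = P̄·Hᵀ·S⁻¹ = [-6/17; 75/119; 22/119]
x' = x̄ + K·y = [-30/17, -67/119, -145/119]
P' = (I − K·H)·P̄ = [105/17 93/17 -21/17; 93/17 801/119 -103/119; -21/17 -103/119 825/119]

x' = [-30/17, -67/119, -145/119]
P' = [105/17 93/17 -21/17; 93/17 801/119 -103/119; -21/17 -103/119 825/119]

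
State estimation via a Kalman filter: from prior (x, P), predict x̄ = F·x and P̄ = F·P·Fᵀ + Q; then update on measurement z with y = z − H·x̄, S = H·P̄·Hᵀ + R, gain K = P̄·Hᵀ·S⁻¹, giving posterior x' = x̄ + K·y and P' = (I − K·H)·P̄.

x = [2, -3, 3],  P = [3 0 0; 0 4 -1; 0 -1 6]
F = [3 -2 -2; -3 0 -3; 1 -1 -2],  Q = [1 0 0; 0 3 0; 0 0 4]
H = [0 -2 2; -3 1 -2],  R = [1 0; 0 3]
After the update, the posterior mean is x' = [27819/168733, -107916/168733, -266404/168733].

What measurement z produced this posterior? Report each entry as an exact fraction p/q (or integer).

x̄ = F·x = [6, -15, -1]
P̄ = F·P·Fᵀ + Q = [60 3 35; 3 84 24; 35 24 31]
S = H·P̄·Hᵀ + R = [269 -340; -340 1057]
K = P̄·Hᵀ·S⁻¹ = [-16332/168733 -44683/168733; -117660/168733 -33537/168733; -33822/168733 -33707/168733]
x' − x̄ = [-984579/168733, 2423079/168733, -97671/168733] = K·y
y = (KᵀK)⁻¹·Kᵀ·(x' − x̄) = [-30, 33]
z = y + H·x̄ = [-30, 33] + [28, -31] = [-2, 2]

z = [-2, 2]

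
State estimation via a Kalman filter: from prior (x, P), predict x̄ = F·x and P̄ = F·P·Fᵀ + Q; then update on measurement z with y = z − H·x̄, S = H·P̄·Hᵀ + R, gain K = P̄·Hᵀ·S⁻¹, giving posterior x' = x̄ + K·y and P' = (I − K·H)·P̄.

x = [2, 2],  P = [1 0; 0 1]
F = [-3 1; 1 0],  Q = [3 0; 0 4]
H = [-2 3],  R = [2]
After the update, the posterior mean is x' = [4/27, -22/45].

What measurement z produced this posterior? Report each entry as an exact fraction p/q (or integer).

z = [-2]

x̄ = F·x = [-4, 2]
P̄ = F·P·Fᵀ + Q = [13 -3; -3 5]
S = H·P̄·Hᵀ + R = [135]
K = P̄·Hᵀ·S⁻¹ = [-7/27; 7/45]
x' − x̄ = [112/27, -112/45] = K·y
y = (KᵀK)⁻¹·Kᵀ·(x' − x̄) = [-16]
z = y + H·x̄ = [-16] + [14] = [-2]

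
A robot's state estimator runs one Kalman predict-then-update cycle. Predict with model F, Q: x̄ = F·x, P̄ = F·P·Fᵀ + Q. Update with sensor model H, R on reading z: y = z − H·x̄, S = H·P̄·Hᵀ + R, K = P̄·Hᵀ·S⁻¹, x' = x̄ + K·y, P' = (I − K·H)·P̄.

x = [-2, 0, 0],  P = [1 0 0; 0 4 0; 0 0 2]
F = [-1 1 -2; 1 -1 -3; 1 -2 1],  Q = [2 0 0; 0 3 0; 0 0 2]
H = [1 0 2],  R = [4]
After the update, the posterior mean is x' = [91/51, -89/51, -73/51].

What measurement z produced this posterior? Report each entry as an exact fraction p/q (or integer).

z = [-1]

x̄ = F·x = [2, -2, -2]
P̄ = F·P·Fᵀ + Q = [15 7 -13; 7 26 3; -13 3 21]
S = H·P̄·Hᵀ + R = [51]
K = P̄·Hᵀ·S⁻¹ = [-11/51; 13/51; 29/51]
x' − x̄ = [-11/51, 13/51, 29/51] = K·y
y = (KᵀK)⁻¹·Kᵀ·(x' − x̄) = [1]
z = y + H·x̄ = [1] + [-2] = [-1]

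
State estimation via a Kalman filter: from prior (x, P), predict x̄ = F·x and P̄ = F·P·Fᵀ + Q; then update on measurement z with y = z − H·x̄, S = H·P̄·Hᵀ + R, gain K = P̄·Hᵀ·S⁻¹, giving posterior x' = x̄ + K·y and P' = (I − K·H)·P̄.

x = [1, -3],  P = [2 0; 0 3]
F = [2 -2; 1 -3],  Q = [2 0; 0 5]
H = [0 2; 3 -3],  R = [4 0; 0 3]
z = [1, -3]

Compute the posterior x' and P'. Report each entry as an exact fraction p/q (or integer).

x' = [-37/863, 747/863]
P' = [1078/863 814/863; 814/863 826/863]

x̄ = F·x = [8, 10]
P̄ = F·P·Fᵀ + Q = [22 22; 22 34]
y = z − H·x̄ = [-19, 3]
S = H·P̄·Hᵀ + R = [140 -72; -72 111]
K = P̄·Hᵀ·S⁻¹ = [407/863 264/863; 413/863 -12/863]
x' = x̄ + K·y = [-37/863, 747/863]
P' = (I − K·H)·P̄ = [1078/863 814/863; 814/863 826/863]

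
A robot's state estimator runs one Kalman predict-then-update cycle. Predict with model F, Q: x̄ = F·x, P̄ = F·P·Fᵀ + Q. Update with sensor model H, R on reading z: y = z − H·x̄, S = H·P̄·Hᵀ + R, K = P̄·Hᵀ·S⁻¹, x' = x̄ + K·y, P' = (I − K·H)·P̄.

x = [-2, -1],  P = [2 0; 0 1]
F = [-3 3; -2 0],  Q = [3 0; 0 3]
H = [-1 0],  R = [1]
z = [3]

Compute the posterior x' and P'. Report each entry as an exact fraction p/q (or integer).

x̄ = F·x = [3, 4]
P̄ = F·P·Fᵀ + Q = [30 12; 12 11]
y = z − H·x̄ = [6]
S = H·P̄·Hᵀ + R = [31]
K = P̄·Hᵀ·S⁻¹ = [-30/31; -12/31]
x' = x̄ + K·y = [-87/31, 52/31]
P' = (I − K·H)·P̄ = [30/31 12/31; 12/31 197/31]

x' = [-87/31, 52/31]
P' = [30/31 12/31; 12/31 197/31]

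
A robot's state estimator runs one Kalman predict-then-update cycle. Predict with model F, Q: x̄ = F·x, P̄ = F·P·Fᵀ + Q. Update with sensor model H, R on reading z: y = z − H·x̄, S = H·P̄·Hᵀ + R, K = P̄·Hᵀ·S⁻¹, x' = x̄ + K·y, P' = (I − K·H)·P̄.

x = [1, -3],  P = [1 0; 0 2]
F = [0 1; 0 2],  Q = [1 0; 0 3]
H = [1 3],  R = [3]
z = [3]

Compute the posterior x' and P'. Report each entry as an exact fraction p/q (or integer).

x' = [-9/43, 38/43]
P' = [54/43 -13/43; -13/43 50/129]

x̄ = F·x = [-3, -6]
P̄ = F·P·Fᵀ + Q = [3 4; 4 11]
y = z − H·x̄ = [24]
S = H·P̄·Hᵀ + R = [129]
K = P̄·Hᵀ·S⁻¹ = [5/43; 37/129]
x' = x̄ + K·y = [-9/43, 38/43]
P' = (I − K·H)·P̄ = [54/43 -13/43; -13/43 50/129]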